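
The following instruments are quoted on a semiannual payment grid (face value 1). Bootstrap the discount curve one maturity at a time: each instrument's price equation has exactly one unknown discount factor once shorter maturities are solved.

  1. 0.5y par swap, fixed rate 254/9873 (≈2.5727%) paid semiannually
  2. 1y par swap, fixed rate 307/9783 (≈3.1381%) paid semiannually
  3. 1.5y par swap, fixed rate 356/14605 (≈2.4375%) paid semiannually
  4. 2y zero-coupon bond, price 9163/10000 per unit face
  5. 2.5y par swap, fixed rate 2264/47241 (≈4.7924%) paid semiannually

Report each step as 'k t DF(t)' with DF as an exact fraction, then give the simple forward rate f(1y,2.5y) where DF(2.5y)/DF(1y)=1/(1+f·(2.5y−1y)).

step 1 [0.5y] swap r/2=127/9873: DF=(1 − 127/9873·(0))/(1+127/9873) = 9873/10000 ≈ 0.987300
step 2 [1y] swap r/2=307/19566: DF=(1 − 307/19566·(0.987300))/(1+307/19566) = 9693/10000 ≈ 0.969300
step 3 [1.5y] swap r/2=178/14605: DF=(1 − 178/14605·(0.987300+0.969300))/(1+178/14605) = 2411/2500 ≈ 0.964400
step 4 [2y] zero: DF = P = 9163/10000 ≈ 0.916300
step 5 [2.5y] swap r/2=1132/47241: DF=(1 − 1132/47241·(0.987300+0.969300+0.964400+0.916300))/(1+1132/47241) = 2217/2500 ≈ 0.886800

1 1/2 9873/10000
2 1 9693/10000
3 3/2 2411/2500
4 2 9163/10000
5 5/2 2217/2500
f(1y,2.5y) = ((9693/10000)/(2217/2500) − 1)/(3/2) = 275/4434 ≈ 6.2021%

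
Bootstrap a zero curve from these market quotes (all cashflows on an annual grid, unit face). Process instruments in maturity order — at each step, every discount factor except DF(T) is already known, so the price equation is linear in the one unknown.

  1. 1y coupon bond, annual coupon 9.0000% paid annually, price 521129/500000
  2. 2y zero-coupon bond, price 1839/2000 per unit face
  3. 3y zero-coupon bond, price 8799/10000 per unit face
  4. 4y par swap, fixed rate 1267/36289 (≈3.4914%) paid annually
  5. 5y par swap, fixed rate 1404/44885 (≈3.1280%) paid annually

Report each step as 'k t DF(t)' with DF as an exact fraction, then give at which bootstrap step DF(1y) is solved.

step 1 [1y] bond c/1=9/100: DF=(521129/500000 − 9/100·(0))/(1+9/100) = 4781/5000 ≈ 0.956200
step 2 [2y] zero: DF = P = 1839/2000 ≈ 0.919500
step 3 [3y] zero: DF = P = 8799/10000 ≈ 0.879900
step 4 [4y] swap r/1=1267/36289: DF=(1 − 1267/36289·(0.956200+0.919500+0.879900))/(1+1267/36289) = 8733/10000 ≈ 0.873300
step 5 [5y] swap r/1=1404/44885: DF=(1 − 1404/44885·(0.956200+0.919500+0.879900+0.873300))/(1+1404/44885) = 2149/2500 ≈ 0.859600

1 1 4781/5000
2 2 1839/2000
3 3 8799/10000
4 4 8733/10000
5 5 2149/2500
DF(1y) is solved at step 1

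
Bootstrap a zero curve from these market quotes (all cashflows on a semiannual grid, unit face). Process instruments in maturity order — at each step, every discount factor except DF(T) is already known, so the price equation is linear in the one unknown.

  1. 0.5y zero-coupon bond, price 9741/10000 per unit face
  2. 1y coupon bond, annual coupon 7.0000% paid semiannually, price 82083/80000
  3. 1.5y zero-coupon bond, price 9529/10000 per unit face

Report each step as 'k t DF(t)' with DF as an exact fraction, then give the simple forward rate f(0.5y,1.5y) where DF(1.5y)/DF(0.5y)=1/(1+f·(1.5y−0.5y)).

1 1/2 9741/10000
2 1 599/625
3 3/2 9529/10000
f(0.5y,1.5y) = ((9741/10000)/(9529/10000) − 1)/(1) = 212/9529 ≈ 2.2248%

step 1 [0.5y] zero: DF = P = 9741/10000 ≈ 0.974100
step 2 [1y] bond c/2=7/200: DF=(82083/80000 − 7/200·(0.974100))/(1+7/200) = 599/625 ≈ 0.958400
step 3 [1.5y] zero: DF = P = 9529/10000 ≈ 0.952900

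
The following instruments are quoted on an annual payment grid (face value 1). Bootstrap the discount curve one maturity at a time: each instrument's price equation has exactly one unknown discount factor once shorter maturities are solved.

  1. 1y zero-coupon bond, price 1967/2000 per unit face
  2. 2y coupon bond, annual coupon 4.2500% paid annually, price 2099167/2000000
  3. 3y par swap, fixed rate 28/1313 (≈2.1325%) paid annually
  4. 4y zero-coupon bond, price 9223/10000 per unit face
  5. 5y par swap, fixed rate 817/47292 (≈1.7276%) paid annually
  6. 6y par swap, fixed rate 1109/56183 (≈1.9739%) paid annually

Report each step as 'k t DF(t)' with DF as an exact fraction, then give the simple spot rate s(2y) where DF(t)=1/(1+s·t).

1 1 1967/2000
2 2 9667/10000
3 3 1173/1250
4 4 9223/10000
5 5 9183/10000
6 6 8891/10000
s(2y) = (1/(9667/10000) − 1)/(2) = 333/19334 ≈ 1.7224%

step 1 [1y] zero: DF = P = 1967/2000 ≈ 0.983500
step 2 [2y] bond c/1=17/400: DF=(2099167/2000000 − 17/400·(0.983500))/(1+17/400) = 9667/10000 ≈ 0.966700
step 3 [3y] swap r/1=28/1313: DF=(1 − 28/1313·(0.983500+0.966700))/(1+28/1313) = 1173/1250 ≈ 0.938400
step 4 [4y] zero: DF = P = 9223/10000 ≈ 0.922300
step 5 [5y] swap r/1=817/47292: DF=(1 − 817/47292·(0.983500+0.966700+0.938400+0.922300))/(1+817/47292) = 9183/10000 ≈ 0.918300
step 6 [6y] swap r/1=1109/56183: DF=(1 − 1109/56183·(0.983500+0.966700+0.938400+0.922300+0.918300))/(1+1109/56183) = 8891/10000 ≈ 0.889100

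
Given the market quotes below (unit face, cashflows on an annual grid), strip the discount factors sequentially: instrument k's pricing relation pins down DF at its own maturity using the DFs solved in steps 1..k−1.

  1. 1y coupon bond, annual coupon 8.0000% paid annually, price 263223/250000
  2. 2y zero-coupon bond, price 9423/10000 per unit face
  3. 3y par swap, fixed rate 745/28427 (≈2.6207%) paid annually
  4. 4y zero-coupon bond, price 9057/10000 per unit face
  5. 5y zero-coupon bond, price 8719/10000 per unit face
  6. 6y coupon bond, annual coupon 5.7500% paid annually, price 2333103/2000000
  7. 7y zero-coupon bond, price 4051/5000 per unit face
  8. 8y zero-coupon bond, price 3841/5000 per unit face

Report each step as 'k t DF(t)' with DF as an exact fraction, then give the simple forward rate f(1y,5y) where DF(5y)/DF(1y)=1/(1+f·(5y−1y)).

step 1 [1y] bond c/1=2/25: DF=(263223/250000 − 2/25·(0))/(1+2/25) = 9749/10000 ≈ 0.974900
step 2 [2y] zero: DF = P = 9423/10000 ≈ 0.942300
step 3 [3y] swap r/1=745/28427: DF=(1 − 745/28427·(0.974900+0.942300))/(1+745/28427) = 1851/2000 ≈ 0.925500
step 4 [4y] zero: DF = P = 9057/10000 ≈ 0.905700
step 5 [5y] zero: DF = P = 8719/10000 ≈ 0.871900
step 6 [6y] bond c/1=23/400: DF=(2333103/2000000 − 23/400·(0.974900+0.942300+0.925500+0.905700+0.871900))/(1+23/400) = 8519/10000 ≈ 0.851900
step 7 [7y] zero: DF = P = 4051/5000 ≈ 0.810200
step 8 [8y] zero: DF = P = 3841/5000 ≈ 0.768200

1 1 9749/10000
2 2 9423/10000
3 3 1851/2000
4 4 9057/10000
5 5 8719/10000
6 6 8519/10000
7 7 4051/5000
8 8 3841/5000
f(1y,5y) = ((9749/10000)/(8719/10000) − 1)/(4) = 515/17438 ≈ 2.9533%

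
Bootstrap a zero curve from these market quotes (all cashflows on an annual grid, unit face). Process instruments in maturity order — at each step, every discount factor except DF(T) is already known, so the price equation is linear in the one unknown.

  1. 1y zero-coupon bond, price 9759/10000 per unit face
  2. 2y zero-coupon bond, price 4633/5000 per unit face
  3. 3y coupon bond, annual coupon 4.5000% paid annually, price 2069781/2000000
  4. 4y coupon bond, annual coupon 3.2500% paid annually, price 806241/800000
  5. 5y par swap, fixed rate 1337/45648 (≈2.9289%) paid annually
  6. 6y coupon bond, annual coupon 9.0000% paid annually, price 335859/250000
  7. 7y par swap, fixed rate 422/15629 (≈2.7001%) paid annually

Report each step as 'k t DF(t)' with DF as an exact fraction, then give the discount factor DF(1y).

step 1 [1y] zero: DF = P = 9759/10000 ≈ 0.975900
step 2 [2y] zero: DF = P = 4633/5000 ≈ 0.926600
step 3 [3y] bond c/1=9/200: DF=(2069781/2000000 − 9/200·(0.975900+0.926600))/(1+9/200) = 2271/2500 ≈ 0.908400
step 4 [4y] bond c/1=13/400: DF=(806241/800000 − 13/400·(0.975900+0.926600+0.908400))/(1+13/400) = 2219/2500 ≈ 0.887600
step 5 [5y] swap r/1=1337/45648: DF=(1 − 1337/45648·(0.975900+0.926600+0.908400+0.887600))/(1+1337/45648) = 8663/10000 ≈ 0.866300
step 6 [6y] bond c/1=9/100: DF=(335859/250000 − 9/100·(0.975900+0.926600+0.908400+0.887600+0.866300))/(1+9/100) = 2139/2500 ≈ 0.855600
step 7 [7y] swap r/1=422/15629: DF=(1 − 422/15629·(0.975900+0.926600+0.908400+0.887600+0.866300+0.855600))/(1+422/15629) = 1039/1250 ≈ 0.831200

1 1 9759/10000
2 2 4633/5000
3 3 2271/2500
4 4 2219/2500
5 5 8663/10000
6 6 2139/2500
7 7 1039/1250
DF(1y) = 9759/10000 ≈ 0.975900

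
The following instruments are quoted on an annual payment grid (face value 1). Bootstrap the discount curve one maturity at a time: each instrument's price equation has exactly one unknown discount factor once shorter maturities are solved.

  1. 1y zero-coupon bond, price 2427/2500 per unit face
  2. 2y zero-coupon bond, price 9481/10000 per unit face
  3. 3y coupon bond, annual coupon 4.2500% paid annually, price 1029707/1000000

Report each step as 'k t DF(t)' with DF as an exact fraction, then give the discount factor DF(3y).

1 1 2427/2500
2 2 9481/10000
3 3 1819/2000
DF(3y) = 1819/2000 ≈ 0.909500

step 1 [1y] zero: DF = P = 2427/2500 ≈ 0.970800
step 2 [2y] zero: DF = P = 9481/10000 ≈ 0.948100
step 3 [3y] bond c/1=17/400: DF=(1029707/1000000 − 17/400·(0.970800+0.948100))/(1+17/400) = 1819/2000 ≈ 0.909500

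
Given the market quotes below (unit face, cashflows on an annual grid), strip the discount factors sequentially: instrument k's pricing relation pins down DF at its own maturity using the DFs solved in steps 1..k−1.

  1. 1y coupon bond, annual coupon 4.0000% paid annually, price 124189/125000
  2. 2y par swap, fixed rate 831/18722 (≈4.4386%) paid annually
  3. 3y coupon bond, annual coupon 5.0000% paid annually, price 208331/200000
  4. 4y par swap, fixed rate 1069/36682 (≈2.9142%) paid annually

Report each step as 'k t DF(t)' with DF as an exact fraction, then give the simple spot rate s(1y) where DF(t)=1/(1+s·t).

step 1 [1y] bond c/1=1/25: DF=(124189/125000 − 1/25·(0))/(1+1/25) = 9553/10000 ≈ 0.955300
step 2 [2y] swap r/1=831/18722: DF=(1 − 831/18722·(0.955300))/(1+831/18722) = 9169/10000 ≈ 0.916900
step 3 [3y] bond c/1=1/20: DF=(208331/200000 − 1/20·(0.955300+0.916900))/(1+1/20) = 9029/10000 ≈ 0.902900
step 4 [4y] swap r/1=1069/36682: DF=(1 − 1069/36682·(0.955300+0.916900+0.902900))/(1+1069/36682) = 8931/10000 ≈ 0.893100

1 1 9553/10000
2 2 9169/10000
3 3 9029/10000
4 4 8931/10000
s(1y) = (1/(9553/10000) − 1)/(1) = 447/9553 ≈ 4.6792%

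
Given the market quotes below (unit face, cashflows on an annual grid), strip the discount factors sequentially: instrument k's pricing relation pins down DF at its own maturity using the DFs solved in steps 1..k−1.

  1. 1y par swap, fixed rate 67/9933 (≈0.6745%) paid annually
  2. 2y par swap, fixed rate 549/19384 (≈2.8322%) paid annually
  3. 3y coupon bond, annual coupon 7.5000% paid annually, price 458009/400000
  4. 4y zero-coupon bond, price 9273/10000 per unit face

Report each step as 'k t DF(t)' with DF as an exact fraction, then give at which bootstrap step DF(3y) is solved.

step 1 [1y] swap r/1=67/9933: DF=(1 − 67/9933·(0))/(1+67/9933) = 9933/10000 ≈ 0.993300
step 2 [2y] swap r/1=549/19384: DF=(1 − 549/19384·(0.993300))/(1+549/19384) = 9451/10000 ≈ 0.945100
step 3 [3y] bond c/1=3/40: DF=(458009/400000 − 3/40·(0.993300+0.945100))/(1+3/40) = 9299/10000 ≈ 0.929900
step 4 [4y] zero: DF = P = 9273/10000 ≈ 0.927300

1 1 9933/10000
2 2 9451/10000
3 3 9299/10000
4 4 9273/10000
DF(3y) is solved at step 3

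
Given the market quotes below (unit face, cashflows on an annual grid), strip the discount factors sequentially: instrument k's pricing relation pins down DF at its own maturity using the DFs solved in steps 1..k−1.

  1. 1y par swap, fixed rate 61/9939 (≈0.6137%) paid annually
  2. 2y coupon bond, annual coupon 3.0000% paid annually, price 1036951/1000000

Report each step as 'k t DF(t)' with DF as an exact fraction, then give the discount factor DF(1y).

1 1 9939/10000
2 2 4889/5000
DF(1y) = 9939/10000 ≈ 0.993900

step 1 [1y] swap r/1=61/9939: DF=(1 − 61/9939·(0))/(1+61/9939) = 9939/10000 ≈ 0.993900
step 2 [2y] bond c/1=3/100: DF=(1036951/1000000 − 3/100·(0.993900))/(1+3/100) = 4889/5000 ≈ 0.977800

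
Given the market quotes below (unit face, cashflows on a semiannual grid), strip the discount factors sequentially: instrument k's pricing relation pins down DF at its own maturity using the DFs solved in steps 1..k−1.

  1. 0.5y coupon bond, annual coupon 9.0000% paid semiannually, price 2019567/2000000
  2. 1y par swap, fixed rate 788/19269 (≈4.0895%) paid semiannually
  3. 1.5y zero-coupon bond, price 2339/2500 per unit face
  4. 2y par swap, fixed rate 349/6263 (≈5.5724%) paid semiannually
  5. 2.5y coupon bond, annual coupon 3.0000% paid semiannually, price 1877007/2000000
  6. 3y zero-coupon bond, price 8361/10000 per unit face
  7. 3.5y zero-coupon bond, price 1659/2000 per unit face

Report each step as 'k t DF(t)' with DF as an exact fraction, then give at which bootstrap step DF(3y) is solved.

step 1 [0.5y] bond c/2=9/200: DF=(2019567/2000000 − 9/200·(0))/(1+9/200) = 9663/10000 ≈ 0.966300
step 2 [1y] swap r/2=394/19269: DF=(1 − 394/19269·(0.966300))/(1+394/19269) = 4803/5000 ≈ 0.960600
step 3 [1.5y] zero: DF = P = 2339/2500 ≈ 0.935600
step 4 [2y] swap r/2=349/12526: DF=(1 − 349/12526·(0.966300+0.960600+0.935600))/(1+349/12526) = 8953/10000 ≈ 0.895300
step 5 [2.5y] bond c/2=3/200: DF=(1877007/2000000 − 3/200·(0.966300+0.960600+0.935600+0.895300))/(1+3/200) = 8691/10000 ≈ 0.869100
step 6 [3y] zero: DF = P = 8361/10000 ≈ 0.836100
step 7 [3.5y] zero: DF = P = 1659/2000 ≈ 0.829500

1 1/2 9663/10000
2 1 4803/5000
3 3/2 2339/2500
4 2 8953/10000
5 5/2 8691/10000
6 3 8361/10000
7 7/2 1659/2000
DF(3y) is solved at step 6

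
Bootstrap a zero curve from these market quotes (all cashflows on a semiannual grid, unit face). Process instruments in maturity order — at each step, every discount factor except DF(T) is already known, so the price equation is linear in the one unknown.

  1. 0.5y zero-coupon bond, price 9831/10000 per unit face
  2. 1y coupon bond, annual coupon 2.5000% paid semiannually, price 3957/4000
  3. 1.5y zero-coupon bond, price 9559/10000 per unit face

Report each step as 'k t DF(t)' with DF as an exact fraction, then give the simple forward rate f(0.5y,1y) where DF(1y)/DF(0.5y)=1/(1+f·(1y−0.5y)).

1 1/2 9831/10000
2 1 9649/10000
3 3/2 9559/10000
f(0.5y,1y) = ((9831/10000)/(9649/10000) − 1)/(1/2) = 364/9649 ≈ 3.7724%

step 1 [0.5y] zero: DF = P = 9831/10000 ≈ 0.983100
step 2 [1y] bond c/2=1/80: DF=(3957/4000 − 1/80·(0.983100))/(1+1/80) = 9649/10000 ≈ 0.964900
step 3 [1.5y] zero: DF = P = 9559/10000 ≈ 0.955900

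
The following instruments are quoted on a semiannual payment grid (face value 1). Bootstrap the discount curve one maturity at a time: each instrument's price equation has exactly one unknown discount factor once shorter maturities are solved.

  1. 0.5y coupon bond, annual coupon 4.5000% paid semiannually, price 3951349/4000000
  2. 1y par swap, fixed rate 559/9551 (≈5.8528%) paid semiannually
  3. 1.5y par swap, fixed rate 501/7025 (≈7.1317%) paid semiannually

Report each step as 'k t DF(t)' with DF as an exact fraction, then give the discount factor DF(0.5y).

1 1/2 9661/10000
2 1 9441/10000
3 3/2 4499/5000
DF(0.5y) = 9661/10000 ≈ 0.966100

step 1 [0.5y] bond c/2=9/400: DF=(3951349/4000000 − 9/400·(0))/(1+9/400) = 9661/10000 ≈ 0.966100
step 2 [1y] swap r/2=559/19102: DF=(1 − 559/19102·(0.966100))/(1+559/19102) = 9441/10000 ≈ 0.944100
step 3 [1.5y] swap r/2=501/14050: DF=(1 − 501/14050·(0.966100+0.944100))/(1+501/14050) = 4499/5000 ≈ 0.899800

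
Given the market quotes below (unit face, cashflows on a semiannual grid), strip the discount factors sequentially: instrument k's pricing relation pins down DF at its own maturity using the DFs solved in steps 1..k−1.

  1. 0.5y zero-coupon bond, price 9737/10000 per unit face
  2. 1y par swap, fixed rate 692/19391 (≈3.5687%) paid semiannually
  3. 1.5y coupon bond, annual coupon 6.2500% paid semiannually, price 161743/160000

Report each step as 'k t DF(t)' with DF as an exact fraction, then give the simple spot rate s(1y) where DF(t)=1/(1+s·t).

1 1/2 9737/10000
2 1 4827/5000
3 3/2 1843/2000
s(1y) = (1/(4827/5000) − 1)/(1) = 173/4827 ≈ 3.5840%

step 1 [0.5y] zero: DF = P = 9737/10000 ≈ 0.973700
step 2 [1y] swap r/2=346/19391: DF=(1 − 346/19391·(0.973700))/(1+346/19391) = 4827/5000 ≈ 0.965400
step 3 [1.5y] bond c/2=1/32: DF=(161743/160000 − 1/32·(0.973700+0.965400))/(1+1/32) = 1843/2000 ≈ 0.921500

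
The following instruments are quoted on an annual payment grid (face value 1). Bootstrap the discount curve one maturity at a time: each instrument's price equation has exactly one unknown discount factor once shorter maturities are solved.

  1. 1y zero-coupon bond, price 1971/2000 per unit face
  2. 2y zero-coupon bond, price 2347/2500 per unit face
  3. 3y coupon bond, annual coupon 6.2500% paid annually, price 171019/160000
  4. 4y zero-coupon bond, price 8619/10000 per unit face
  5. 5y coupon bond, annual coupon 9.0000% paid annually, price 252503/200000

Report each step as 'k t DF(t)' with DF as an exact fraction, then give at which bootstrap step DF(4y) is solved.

step 1 [1y] zero: DF = P = 1971/2000 ≈ 0.985500
step 2 [2y] zero: DF = P = 2347/2500 ≈ 0.938800
step 3 [3y] bond c/1=1/16: DF=(171019/160000 − 1/16·(0.985500+0.938800))/(1+1/16) = 558/625 ≈ 0.892800
step 4 [4y] zero: DF = P = 8619/10000 ≈ 0.861900
step 5 [5y] bond c/1=9/100: DF=(252503/200000 − 9/100·(0.985500+0.938800+0.892800+0.861900))/(1+9/100) = 1709/2000 ≈ 0.854500

1 1 1971/2000
2 2 2347/2500
3 3 558/625
4 4 8619/10000
5 5 1709/2000
DF(4y) is solved at step 4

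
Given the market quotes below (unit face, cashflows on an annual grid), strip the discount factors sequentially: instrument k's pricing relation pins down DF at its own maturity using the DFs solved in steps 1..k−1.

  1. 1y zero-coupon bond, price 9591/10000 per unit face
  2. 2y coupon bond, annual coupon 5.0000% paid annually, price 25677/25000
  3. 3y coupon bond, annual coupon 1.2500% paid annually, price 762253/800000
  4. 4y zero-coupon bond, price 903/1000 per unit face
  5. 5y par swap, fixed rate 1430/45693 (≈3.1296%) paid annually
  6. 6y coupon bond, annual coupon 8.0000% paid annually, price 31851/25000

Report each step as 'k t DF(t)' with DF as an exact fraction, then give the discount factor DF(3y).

step 1 [1y] zero: DF = P = 9591/10000 ≈ 0.959100
step 2 [2y] bond c/1=1/20: DF=(25677/25000 − 1/20·(0.959100))/(1+1/20) = 373/400 ≈ 0.932500
step 3 [3y] bond c/1=1/80: DF=(762253/800000 − 1/80·(0.959100+0.932500))/(1+1/80) = 9177/10000 ≈ 0.917700
step 4 [4y] zero: DF = P = 903/1000 ≈ 0.903000
step 5 [5y] swap r/1=1430/45693: DF=(1 − 1430/45693·(0.959100+0.932500+0.917700+0.903000))/(1+1430/45693) = 857/1000 ≈ 0.857000
step 6 [6y] bond c/1=2/25: DF=(31851/25000 − 2/25·(0.959100+0.932500+0.917700+0.903000+0.857000))/(1+2/25) = 2103/2500 ≈ 0.841200

1 1 9591/10000
2 2 373/400
3 3 9177/10000
4 4 903/1000
5 5 857/1000
6 6 2103/2500
DF(3y) = 9177/10000 ≈ 0.917700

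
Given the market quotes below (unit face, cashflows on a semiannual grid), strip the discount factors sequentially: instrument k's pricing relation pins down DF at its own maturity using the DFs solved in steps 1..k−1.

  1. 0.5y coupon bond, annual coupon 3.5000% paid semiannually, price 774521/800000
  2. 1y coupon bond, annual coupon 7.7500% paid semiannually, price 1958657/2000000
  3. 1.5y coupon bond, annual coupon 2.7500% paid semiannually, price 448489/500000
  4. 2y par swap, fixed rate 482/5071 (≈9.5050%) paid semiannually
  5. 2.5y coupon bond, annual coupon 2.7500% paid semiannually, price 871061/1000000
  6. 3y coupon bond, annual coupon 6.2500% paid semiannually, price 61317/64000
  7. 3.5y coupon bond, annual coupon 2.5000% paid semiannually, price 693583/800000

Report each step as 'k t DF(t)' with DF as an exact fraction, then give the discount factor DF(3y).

1 1/2 1903/2000
2 1 9073/10000
3 3/2 2149/2500
4 2 8313/10000
5 5/2 8111/10000
6 3 7969/10000
7 7/2 3963/5000
DF(3y) = 7969/10000 ≈ 0.796900

step 1 [0.5y] bond c/2=7/400: DF=(774521/800000 − 7/400·(0))/(1+7/400) = 1903/2000 ≈ 0.951500
step 2 [1y] bond c/2=31/800: DF=(1958657/2000000 − 31/800·(0.951500))/(1+31/800) = 9073/10000 ≈ 0.907300
step 3 [1.5y] bond c/2=11/800: DF=(448489/500000 − 11/800·(0.951500+0.907300))/(1+11/800) = 2149/2500 ≈ 0.859600
step 4 [2y] swap r/2=241/5071: DF=(1 − 241/5071·(0.951500+0.907300+0.859600))/(1+241/5071) = 8313/10000 ≈ 0.831300
step 5 [2.5y] bond c/2=11/800: DF=(871061/1000000 − 11/800·(0.951500+0.907300+0.859600+0.831300))/(1+11/800) = 8111/10000 ≈ 0.811100
step 6 [3y] bond c/2=1/32: DF=(61317/64000 − 1/32·(0.951500+0.907300+0.859600+0.831300+0.811100))/(1+1/32) = 7969/10000 ≈ 0.796900
step 7 [3.5y] bond c/2=1/80: DF=(693583/800000 − 1/80·(0.951500+0.907300+0.859600+0.831300+0.811100+0.796900))/(1+1/80) = 3963/5000 ≈ 0.792600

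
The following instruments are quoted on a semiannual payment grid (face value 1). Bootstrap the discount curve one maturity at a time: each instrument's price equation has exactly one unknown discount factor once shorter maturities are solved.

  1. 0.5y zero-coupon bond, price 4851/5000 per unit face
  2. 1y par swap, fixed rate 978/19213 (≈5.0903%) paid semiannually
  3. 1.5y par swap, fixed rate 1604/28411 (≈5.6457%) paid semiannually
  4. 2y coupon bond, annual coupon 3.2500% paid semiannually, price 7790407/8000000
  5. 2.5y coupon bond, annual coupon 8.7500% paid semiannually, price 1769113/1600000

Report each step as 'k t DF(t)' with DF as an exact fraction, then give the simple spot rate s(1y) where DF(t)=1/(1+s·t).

step 1 [0.5y] zero: DF = P = 4851/5000 ≈ 0.970200
step 2 [1y] swap r/2=489/19213: DF=(1 − 489/19213·(0.970200))/(1+489/19213) = 9511/10000 ≈ 0.951100
step 3 [1.5y] swap r/2=802/28411: DF=(1 − 802/28411·(0.970200+0.951100))/(1+802/28411) = 4599/5000 ≈ 0.919800
step 4 [2y] bond c/2=13/800: DF=(7790407/8000000 − 13/800·(0.970200+0.951100+0.919800))/(1+13/800) = 1141/1250 ≈ 0.912800
step 5 [2.5y] bond c/2=7/160: DF=(1769113/1600000 − 7/160·(0.970200+0.951100+0.919800+0.912800))/(1+7/160) = 451/500 ≈ 0.902000

1 1/2 4851/5000
2 1 9511/10000
3 3/2 4599/5000
4 2 1141/1250
5 5/2 451/500
s(1y) = (1/(9511/10000) − 1)/(1) = 489/9511 ≈ 5.1414%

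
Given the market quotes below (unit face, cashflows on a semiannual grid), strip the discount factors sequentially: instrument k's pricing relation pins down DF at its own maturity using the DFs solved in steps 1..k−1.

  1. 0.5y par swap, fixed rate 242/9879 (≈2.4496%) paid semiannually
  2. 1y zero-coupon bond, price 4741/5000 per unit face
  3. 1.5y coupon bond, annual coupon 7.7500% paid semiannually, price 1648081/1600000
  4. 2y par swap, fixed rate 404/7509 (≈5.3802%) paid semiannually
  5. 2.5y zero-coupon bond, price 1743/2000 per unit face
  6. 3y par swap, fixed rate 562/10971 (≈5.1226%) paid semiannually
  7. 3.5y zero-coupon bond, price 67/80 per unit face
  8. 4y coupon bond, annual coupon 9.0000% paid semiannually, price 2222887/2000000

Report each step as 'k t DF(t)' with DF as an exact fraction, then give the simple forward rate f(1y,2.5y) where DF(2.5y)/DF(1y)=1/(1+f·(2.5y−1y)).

1 1/2 9879/10000
2 1 4741/5000
3 3/2 4597/5000
4 2 899/1000
5 5/2 1743/2000
6 3 1719/2000
7 7/2 67/80
8 4 7913/10000
f(1y,2.5y) = ((4741/5000)/(1743/2000) − 1)/(3/2) = 1534/26145 ≈ 5.8673%

step 1 [0.5y] swap r/2=121/9879: DF=(1 − 121/9879·(0))/(1+121/9879) = 9879/10000 ≈ 0.987900
step 2 [1y] zero: DF = P = 4741/5000 ≈ 0.948200
step 3 [1.5y] bond c/2=31/800: DF=(1648081/1600000 − 31/800·(0.987900+0.948200))/(1+31/800) = 4597/5000 ≈ 0.919400
step 4 [2y] swap r/2=202/7509: DF=(1 − 202/7509·(0.987900+0.948200+0.919400))/(1+202/7509) = 899/1000 ≈ 0.899000
step 5 [2.5y] zero: DF = P = 1743/2000 ≈ 0.871500
step 6 [3y] swap r/2=281/10971: DF=(1 − 281/10971·(0.987900+0.948200+0.919400+0.899000+0.871500))/(1+281/10971) = 1719/2000 ≈ 0.859500
step 7 [3.5y] zero: DF = P = 67/80 ≈ 0.837500
step 8 [4y] bond c/2=9/200: DF=(2222887/2000000 − 9/200·(0.987900+0.948200+0.919400+0.899000+0.871500+0.859500+0.837500))/(1+9/200) = 7913/10000 ≈ 0.791300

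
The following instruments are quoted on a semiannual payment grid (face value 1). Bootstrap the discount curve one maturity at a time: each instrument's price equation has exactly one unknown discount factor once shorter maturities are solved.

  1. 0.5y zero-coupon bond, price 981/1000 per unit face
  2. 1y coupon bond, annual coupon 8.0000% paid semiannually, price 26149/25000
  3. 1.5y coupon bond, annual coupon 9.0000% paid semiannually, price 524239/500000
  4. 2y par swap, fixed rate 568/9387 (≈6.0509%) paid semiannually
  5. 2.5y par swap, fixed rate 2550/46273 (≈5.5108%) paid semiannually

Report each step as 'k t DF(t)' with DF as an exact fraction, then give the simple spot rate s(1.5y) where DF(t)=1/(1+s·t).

step 1 [0.5y] zero: DF = P = 981/1000 ≈ 0.981000
step 2 [1y] bond c/2=1/25: DF=(26149/25000 − 1/25·(0.981000))/(1+1/25) = 121/125 ≈ 0.968000
step 3 [1.5y] bond c/2=9/200: DF=(524239/500000 − 9/200·(0.981000+0.968000))/(1+9/200) = 4597/5000 ≈ 0.919400
step 4 [2y] swap r/2=284/9387: DF=(1 − 284/9387·(0.981000+0.968000+0.919400))/(1+284/9387) = 554/625 ≈ 0.886400
step 5 [2.5y] swap r/2=1275/46273: DF=(1 − 1275/46273·(0.981000+0.968000+0.919400+0.886400))/(1+1275/46273) = 349/400 ≈ 0.872500

1 1/2 981/1000
2 1 121/125
3 3/2 4597/5000
4 2 554/625
5 5/2 349/400
s(1.5y) = (1/(4597/5000) − 1)/(3/2) = 806/13791 ≈ 5.8444%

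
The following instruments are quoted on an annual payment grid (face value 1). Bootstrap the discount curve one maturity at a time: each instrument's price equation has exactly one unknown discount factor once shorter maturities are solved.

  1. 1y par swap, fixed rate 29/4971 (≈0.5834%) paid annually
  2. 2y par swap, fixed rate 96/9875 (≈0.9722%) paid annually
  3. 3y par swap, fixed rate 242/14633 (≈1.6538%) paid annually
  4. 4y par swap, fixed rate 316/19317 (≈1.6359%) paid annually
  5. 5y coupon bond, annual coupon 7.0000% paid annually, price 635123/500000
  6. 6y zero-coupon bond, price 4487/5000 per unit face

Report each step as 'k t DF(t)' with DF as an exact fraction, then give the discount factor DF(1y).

1 1 4971/5000
2 2 613/625
3 3 2379/2500
4 4 1171/1250
5 5 584/625
6 6 4487/5000
DF(1y) = 4971/5000 ≈ 0.994200

step 1 [1y] swap r/1=29/4971: DF=(1 − 29/4971·(0))/(1+29/4971) = 4971/5000 ≈ 0.994200
step 2 [2y] swap r/1=96/9875: DF=(1 − 96/9875·(0.994200))/(1+96/9875) = 613/625 ≈ 0.980800
step 3 [3y] swap r/1=242/14633: DF=(1 − 242/14633·(0.994200+0.980800))/(1+242/14633) = 2379/2500 ≈ 0.951600
step 4 [4y] swap r/1=316/19317: DF=(1 − 316/19317·(0.994200+0.980800+0.951600))/(1+316/19317) = 1171/1250 ≈ 0.936800
step 5 [5y] bond c/1=7/100: DF=(635123/500000 − 7/100·(0.994200+0.980800+0.951600+0.936800))/(1+7/100) = 584/625 ≈ 0.934400
step 6 [6y] zero: DF = P = 4487/5000 ≈ 0.897400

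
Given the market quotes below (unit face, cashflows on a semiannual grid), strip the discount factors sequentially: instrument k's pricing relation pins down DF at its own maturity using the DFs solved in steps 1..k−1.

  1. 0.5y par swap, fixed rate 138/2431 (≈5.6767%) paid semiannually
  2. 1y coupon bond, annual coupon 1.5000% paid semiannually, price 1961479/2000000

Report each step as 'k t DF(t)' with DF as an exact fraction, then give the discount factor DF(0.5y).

1 1/2 2431/2500
2 1 4831/5000
DF(0.5y) = 2431/2500 ≈ 0.972400

step 1 [0.5y] swap r/2=69/2431: DF=(1 − 69/2431·(0))/(1+69/2431) = 2431/2500 ≈ 0.972400
step 2 [1y] bond c/2=3/400: DF=(1961479/2000000 − 3/400·(0.972400))/(1+3/400) = 4831/5000 ≈ 0.966200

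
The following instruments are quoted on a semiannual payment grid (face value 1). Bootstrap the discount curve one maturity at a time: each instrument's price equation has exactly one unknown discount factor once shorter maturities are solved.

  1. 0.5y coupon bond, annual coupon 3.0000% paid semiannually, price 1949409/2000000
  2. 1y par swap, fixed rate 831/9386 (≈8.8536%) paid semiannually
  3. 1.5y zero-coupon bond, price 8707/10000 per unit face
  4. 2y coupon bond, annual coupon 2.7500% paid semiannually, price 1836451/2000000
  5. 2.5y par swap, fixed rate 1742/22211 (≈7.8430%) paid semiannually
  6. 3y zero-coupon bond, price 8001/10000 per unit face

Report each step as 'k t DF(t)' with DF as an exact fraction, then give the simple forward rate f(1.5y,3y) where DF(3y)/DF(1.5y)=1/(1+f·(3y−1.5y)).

step 1 [0.5y] bond c/2=3/200: DF=(1949409/2000000 − 3/200·(0))/(1+3/200) = 9603/10000 ≈ 0.960300
step 2 [1y] swap r/2=831/18772: DF=(1 − 831/18772·(0.960300))/(1+831/18772) = 9169/10000 ≈ 0.916900
step 3 [1.5y] zero: DF = P = 8707/10000 ≈ 0.870700
step 4 [2y] bond c/2=11/800: DF=(1836451/2000000 − 11/800·(0.960300+0.916900+0.870700))/(1+11/800) = 1737/2000 ≈ 0.868500
step 5 [2.5y] swap r/2=871/22211: DF=(1 − 871/22211·(0.960300+0.916900+0.870700+0.868500))/(1+871/22211) = 4129/5000 ≈ 0.825800
step 6 [3y] zero: DF = P = 8001/10000 ≈ 0.800100

1 1/2 9603/10000
2 1 9169/10000
3 3/2 8707/10000
4 2 1737/2000
5 5/2 4129/5000
6 3 8001/10000
f(1.5y,3y) = ((8707/10000)/(8001/10000) − 1)/(3/2) = 1412/24003 ≈ 5.8826%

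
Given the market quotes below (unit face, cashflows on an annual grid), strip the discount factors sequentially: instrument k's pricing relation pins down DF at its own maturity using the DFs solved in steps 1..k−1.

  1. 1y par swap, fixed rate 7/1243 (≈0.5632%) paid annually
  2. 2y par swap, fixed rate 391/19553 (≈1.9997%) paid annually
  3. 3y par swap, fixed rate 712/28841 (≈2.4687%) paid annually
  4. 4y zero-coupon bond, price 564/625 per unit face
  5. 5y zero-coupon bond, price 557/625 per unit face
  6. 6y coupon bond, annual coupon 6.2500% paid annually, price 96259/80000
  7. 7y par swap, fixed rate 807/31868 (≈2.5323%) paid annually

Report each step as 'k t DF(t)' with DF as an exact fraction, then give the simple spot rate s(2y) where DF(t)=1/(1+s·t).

step 1 [1y] swap r/1=7/1243: DF=(1 − 7/1243·(0))/(1+7/1243) = 1243/1250 ≈ 0.994400
step 2 [2y] swap r/1=391/19553: DF=(1 − 391/19553·(0.994400))/(1+391/19553) = 9609/10000 ≈ 0.960900
step 3 [3y] swap r/1=712/28841: DF=(1 − 712/28841·(0.994400+0.960900))/(1+712/28841) = 1161/1250 ≈ 0.928800
step 4 [4y] zero: DF = P = 564/625 ≈ 0.902400
step 5 [5y] zero: DF = P = 557/625 ≈ 0.891200
step 6 [6y] bond c/1=1/16: DF=(96259/80000 − 1/16·(0.994400+0.960900+0.928800+0.902400+0.891200))/(1+1/16) = 8573/10000 ≈ 0.857300
step 7 [7y] swap r/1=807/31868: DF=(1 − 807/31868·(0.994400+0.960900+0.928800+0.902400+0.891200+0.857300))/(1+807/31868) = 4193/5000 ≈ 0.838600

1 1 1243/1250
2 2 9609/10000
3 3 1161/1250
4 4 564/625
5 5 557/625
6 6 8573/10000
7 7 4193/5000
s(2y) = (1/(9609/10000) − 1)/(2) = 391/19218 ≈ 2.0346%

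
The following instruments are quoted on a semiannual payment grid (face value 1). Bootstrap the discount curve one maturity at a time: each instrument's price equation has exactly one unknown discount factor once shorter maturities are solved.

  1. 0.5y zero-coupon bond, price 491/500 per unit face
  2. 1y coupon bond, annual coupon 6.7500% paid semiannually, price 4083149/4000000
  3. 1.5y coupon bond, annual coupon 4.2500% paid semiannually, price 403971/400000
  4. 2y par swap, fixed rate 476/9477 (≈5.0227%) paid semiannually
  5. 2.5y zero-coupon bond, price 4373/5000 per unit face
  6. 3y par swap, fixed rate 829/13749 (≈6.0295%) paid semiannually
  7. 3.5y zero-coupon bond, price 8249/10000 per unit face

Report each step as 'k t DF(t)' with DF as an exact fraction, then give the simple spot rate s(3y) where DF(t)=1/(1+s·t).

step 1 [0.5y] zero: DF = P = 491/500 ≈ 0.982000
step 2 [1y] bond c/2=27/800: DF=(4083149/4000000 − 27/800·(0.982000))/(1+27/800) = 4777/5000 ≈ 0.955400
step 3 [1.5y] bond c/2=17/800: DF=(403971/400000 − 17/800·(0.982000+0.955400))/(1+17/800) = 4743/5000 ≈ 0.948600
step 4 [2y] swap r/2=238/9477: DF=(1 − 238/9477·(0.982000+0.955400+0.948600))/(1+238/9477) = 1131/1250 ≈ 0.904800
step 5 [2.5y] zero: DF = P = 4373/5000 ≈ 0.874600
step 6 [3y] swap r/2=829/27498: DF=(1 − 829/27498·(0.982000+0.955400+0.948600+0.904800+0.874600))/(1+829/27498) = 4171/5000 ≈ 0.834200
step 7 [3.5y] zero: DF = P = 8249/10000 ≈ 0.824900

1 1/2 491/500
2 1 4777/5000
3 3/2 4743/5000
4 2 1131/1250
5 5/2 4373/5000
6 3 4171/5000
7 7/2 8249/10000
s(3y) = (1/(4171/5000) − 1)/(3) = 829/12513 ≈ 6.6251%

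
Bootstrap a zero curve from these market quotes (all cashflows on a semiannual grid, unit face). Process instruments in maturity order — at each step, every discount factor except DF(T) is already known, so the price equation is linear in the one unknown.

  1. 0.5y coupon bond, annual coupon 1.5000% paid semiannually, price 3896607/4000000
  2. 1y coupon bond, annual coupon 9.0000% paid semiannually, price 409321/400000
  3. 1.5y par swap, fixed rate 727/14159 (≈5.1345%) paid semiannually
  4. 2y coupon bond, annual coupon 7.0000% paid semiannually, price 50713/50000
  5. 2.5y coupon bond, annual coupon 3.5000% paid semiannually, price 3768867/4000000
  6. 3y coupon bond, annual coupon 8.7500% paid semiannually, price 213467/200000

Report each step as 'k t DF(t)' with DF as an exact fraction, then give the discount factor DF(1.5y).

1 1/2 9669/10000
2 1 586/625
3 3/2 9273/10000
4 2 4421/5000
5 5/2 8621/10000
6 3 8307/10000
DF(1.5y) = 9273/10000 ≈ 0.927300

step 1 [0.5y] bond c/2=3/400: DF=(3896607/4000000 − 3/400·(0))/(1+3/400) = 9669/10000 ≈ 0.966900
step 2 [1y] bond c/2=9/200: DF=(409321/400000 − 9/200·(0.966900))/(1+9/200) = 586/625 ≈ 0.937600
step 3 [1.5y] swap r/2=727/28318: DF=(1 − 727/28318·(0.966900+0.937600))/(1+727/28318) = 9273/10000 ≈ 0.927300
step 4 [2y] bond c/2=7/200: DF=(50713/50000 − 7/200·(0.966900+0.937600+0.927300))/(1+7/200) = 4421/5000 ≈ 0.884200
step 5 [2.5y] bond c/2=7/400: DF=(3768867/4000000 − 7/400·(0.966900+0.937600+0.927300+0.884200))/(1+7/400) = 8621/10000 ≈ 0.862100
step 6 [3y] bond c/2=7/160: DF=(213467/200000 − 7/160·(0.966900+0.937600+0.927300+0.884200+0.862100))/(1+7/160) = 8307/10000 ≈ 0.830700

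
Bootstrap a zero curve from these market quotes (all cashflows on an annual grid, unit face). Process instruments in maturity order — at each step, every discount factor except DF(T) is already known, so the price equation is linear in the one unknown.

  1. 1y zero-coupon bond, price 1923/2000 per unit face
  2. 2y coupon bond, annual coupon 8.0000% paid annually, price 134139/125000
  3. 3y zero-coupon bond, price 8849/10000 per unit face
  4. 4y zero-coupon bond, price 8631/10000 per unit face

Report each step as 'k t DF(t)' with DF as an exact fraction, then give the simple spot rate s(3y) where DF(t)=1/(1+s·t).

step 1 [1y] zero: DF = P = 1923/2000 ≈ 0.961500
step 2 [2y] bond c/1=2/25: DF=(134139/125000 − 2/25·(0.961500))/(1+2/25) = 1153/1250 ≈ 0.922400
step 3 [3y] zero: DF = P = 8849/10000 ≈ 0.884900
step 4 [4y] zero: DF = P = 8631/10000 ≈ 0.863100

1 1 1923/2000
2 2 1153/1250
3 3 8849/10000
4 4 8631/10000
s(3y) = (1/(8849/10000) − 1)/(3) = 1151/26547 ≈ 4.3357%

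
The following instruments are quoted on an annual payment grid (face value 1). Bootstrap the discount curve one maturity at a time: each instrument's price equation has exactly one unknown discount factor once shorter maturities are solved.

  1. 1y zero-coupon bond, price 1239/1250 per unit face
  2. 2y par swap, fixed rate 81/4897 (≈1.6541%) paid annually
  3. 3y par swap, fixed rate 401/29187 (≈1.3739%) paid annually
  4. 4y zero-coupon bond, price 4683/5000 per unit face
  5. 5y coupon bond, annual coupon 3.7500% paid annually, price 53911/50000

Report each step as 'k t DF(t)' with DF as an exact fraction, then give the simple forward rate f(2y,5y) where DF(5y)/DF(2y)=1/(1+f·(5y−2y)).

1 1 1239/1250
2 2 2419/2500
3 3 9599/10000
4 4 4683/5000
5 5 8999/10000
f(2y,5y) = ((2419/2500)/(8999/10000) − 1)/(3) = 677/26997 ≈ 2.5077%

step 1 [1y] zero: DF = P = 1239/1250 ≈ 0.991200
step 2 [2y] swap r/1=81/4897: DF=(1 − 81/4897·(0.991200))/(1+81/4897) = 2419/2500 ≈ 0.967600
step 3 [3y] swap r/1=401/29187: DF=(1 − 401/29187·(0.991200+0.967600))/(1+401/29187) = 9599/10000 ≈ 0.959900
step 4 [4y] zero: DF = P = 4683/5000 ≈ 0.936600
step 5 [5y] bond c/1=3/80: DF=(53911/50000 − 3/80·(0.991200+0.967600+0.959900+0.936600))/(1+3/80) = 8999/10000 ≈ 0.899900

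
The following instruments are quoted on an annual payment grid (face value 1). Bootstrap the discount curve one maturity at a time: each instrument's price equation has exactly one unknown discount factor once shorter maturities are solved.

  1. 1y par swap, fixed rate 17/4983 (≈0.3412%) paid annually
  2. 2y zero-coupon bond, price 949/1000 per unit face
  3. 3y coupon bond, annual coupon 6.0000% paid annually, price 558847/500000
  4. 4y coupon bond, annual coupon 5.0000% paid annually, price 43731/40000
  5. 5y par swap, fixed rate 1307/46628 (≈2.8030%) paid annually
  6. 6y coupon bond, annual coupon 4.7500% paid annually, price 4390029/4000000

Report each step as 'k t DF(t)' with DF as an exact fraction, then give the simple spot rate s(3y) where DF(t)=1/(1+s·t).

step 1 [1y] swap r/1=17/4983: DF=(1 − 17/4983·(0))/(1+17/4983) = 4983/5000 ≈ 0.996600
step 2 [2y] zero: DF = P = 949/1000 ≈ 0.949000
step 3 [3y] bond c/1=3/50: DF=(558847/500000 − 3/50·(0.996600+0.949000))/(1+3/50) = 9443/10000 ≈ 0.944300
step 4 [4y] bond c/1=1/20: DF=(43731/40000 − 1/20·(0.996600+0.949000+0.944300))/(1+1/20) = 2259/2500 ≈ 0.903600
step 5 [5y] swap r/1=1307/46628: DF=(1 − 1307/46628·(0.996600+0.949000+0.944300+0.903600))/(1+1307/46628) = 8693/10000 ≈ 0.869300
step 6 [6y] bond c/1=19/400: DF=(4390029/4000000 − 19/400·(0.996600+0.949000+0.944300+0.903600+0.869300))/(1+19/400) = 8363/10000 ≈ 0.836300

1 1 4983/5000
2 2 949/1000
3 3 9443/10000
4 4 2259/2500
5 5 8693/10000
6 6 8363/10000
s(3y) = (1/(9443/10000) − 1)/(3) = 557/28329 ≈ 1.9662%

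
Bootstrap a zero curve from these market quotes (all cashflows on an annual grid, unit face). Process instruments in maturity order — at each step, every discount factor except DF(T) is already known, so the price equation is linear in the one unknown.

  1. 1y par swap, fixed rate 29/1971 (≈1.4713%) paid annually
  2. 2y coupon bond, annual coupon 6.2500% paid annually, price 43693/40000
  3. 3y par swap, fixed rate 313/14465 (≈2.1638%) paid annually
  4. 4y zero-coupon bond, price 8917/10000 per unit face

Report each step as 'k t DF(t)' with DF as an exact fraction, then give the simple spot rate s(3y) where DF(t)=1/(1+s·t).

1 1 1971/2000
2 2 9701/10000
3 3 4687/5000
4 4 8917/10000
s(3y) = (1/(4687/5000) − 1)/(3) = 313/14061 ≈ 2.2260%

step 1 [1y] swap r/1=29/1971: DF=(1 − 29/1971·(0))/(1+29/1971) = 1971/2000 ≈ 0.985500
step 2 [2y] bond c/1=1/16: DF=(43693/40000 − 1/16·(0.985500))/(1+1/16) = 9701/10000 ≈ 0.970100
step 3 [3y] swap r/1=313/14465: DF=(1 − 313/14465·(0.985500+0.970100))/(1+313/14465) = 4687/5000 ≈ 0.937400
step 4 [4y] zero: DF = P = 8917/10000 ≈ 0.891700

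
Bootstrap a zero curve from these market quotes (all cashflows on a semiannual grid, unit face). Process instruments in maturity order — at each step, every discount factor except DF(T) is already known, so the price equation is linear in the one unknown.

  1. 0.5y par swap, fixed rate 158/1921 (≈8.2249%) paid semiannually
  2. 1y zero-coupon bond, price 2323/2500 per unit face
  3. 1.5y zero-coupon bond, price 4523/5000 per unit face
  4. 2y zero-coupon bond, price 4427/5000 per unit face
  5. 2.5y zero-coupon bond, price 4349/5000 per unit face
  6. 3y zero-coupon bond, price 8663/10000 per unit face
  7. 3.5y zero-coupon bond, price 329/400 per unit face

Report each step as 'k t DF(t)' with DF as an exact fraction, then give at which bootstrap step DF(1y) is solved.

step 1 [0.5y] swap r/2=79/1921: DF=(1 − 79/1921·(0))/(1+79/1921) = 1921/2000 ≈ 0.960500
step 2 [1y] zero: DF = P = 2323/2500 ≈ 0.929200
step 3 [1.5y] zero: DF = P = 4523/5000 ≈ 0.904600
step 4 [2y] zero: DF = P = 4427/5000 ≈ 0.885400
step 5 [2.5y] zero: DF = P = 4349/5000 ≈ 0.869800
step 6 [3y] zero: DF = P = 8663/10000 ≈ 0.866300
step 7 [3.5y] zero: DF = P = 329/400 ≈ 0.822500

1 1/2 1921/2000
2 1 2323/2500
3 3/2 4523/5000
4 2 4427/5000
5 5/2 4349/5000
6 3 8663/10000
7 7/2 329/400
DF(1y) is solved at step 2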